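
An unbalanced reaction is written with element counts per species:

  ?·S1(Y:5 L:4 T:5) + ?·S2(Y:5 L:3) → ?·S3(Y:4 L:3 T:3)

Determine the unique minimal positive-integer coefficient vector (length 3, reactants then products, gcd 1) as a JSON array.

Y: 3·5+1·5 = 20 | 5·4 = 20
L: 3·4+1·3 = 15 | 5·3 = 15
T: 3·5+1·0 = 15 | 5·3 = 15
gcd(3,1,5) = 1

Coefficients: [3, 1, 5]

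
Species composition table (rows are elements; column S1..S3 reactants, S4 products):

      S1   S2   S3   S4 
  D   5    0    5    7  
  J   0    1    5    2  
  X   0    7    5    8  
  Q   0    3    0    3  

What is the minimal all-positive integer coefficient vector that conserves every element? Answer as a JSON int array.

Coefficients: [6, 5, 1, 5]

D: 6·5+5·0+1·5 = 35 | 5·7 = 35
J: 6·0+5·1+1·5 = 10 | 5·2 = 10
X: 6·0+5·7+1·5 = 40 | 5·8 = 40
Q: 6·0+5·3+1·0 = 15 | 5·3 = 15
gcd(6,5,1,5) = 1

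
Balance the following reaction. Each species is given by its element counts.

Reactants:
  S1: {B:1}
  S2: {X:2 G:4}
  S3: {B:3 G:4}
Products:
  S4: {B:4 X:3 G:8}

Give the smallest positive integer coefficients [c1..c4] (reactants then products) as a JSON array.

B: 5·1+3·0+1·3 = 8 | 2·4 = 8
X: 5·0+3·2+1·0 = 6 | 2·3 = 6
G: 5·0+3·4+1·4 = 16 | 2·8 = 16
gcd(5,3,1,2) = 1

Coefficients: [5, 3, 1, 2]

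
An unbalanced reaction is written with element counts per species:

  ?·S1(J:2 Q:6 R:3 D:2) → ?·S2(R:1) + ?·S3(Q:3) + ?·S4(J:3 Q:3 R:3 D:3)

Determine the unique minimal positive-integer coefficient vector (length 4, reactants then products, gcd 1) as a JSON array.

J: 3·2 = 6 | 3·0+4·0+2·3 = 6
Q: 3·6 = 18 | 3·0+4·3+2·3 = 18
R: 3·3 = 9 | 3·1+4·0+2·3 = 9
D: 3·2 = 6 | 3·0+4·0+2·3 = 6
gcd(3,3,4,2) = 1

Coefficients: [3, 3, 4, 2]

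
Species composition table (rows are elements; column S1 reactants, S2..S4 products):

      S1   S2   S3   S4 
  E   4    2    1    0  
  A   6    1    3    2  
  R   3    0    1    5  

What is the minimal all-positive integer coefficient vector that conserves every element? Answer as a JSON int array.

E: 3·4 = 12 | 4·2+4·1+1·0 = 12
A: 3·6 = 18 | 4·1+4·3+1·2 = 18
R: 3·3 = 9 | 4·0+4·1+1·5 = 9
gcd(3,4,4,1) = 1

Coefficients: [3, 4, 4, 1]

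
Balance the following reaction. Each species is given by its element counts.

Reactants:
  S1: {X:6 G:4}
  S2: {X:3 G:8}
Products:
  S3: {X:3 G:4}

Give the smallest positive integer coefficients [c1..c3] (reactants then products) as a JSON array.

X: 1·6+1·3 = 9 | 3·3 = 9
G: 1·4+1·8 = 12 | 3·4 = 12
gcd(1,1,3) = 1

Coefficients: [1, 1, 3]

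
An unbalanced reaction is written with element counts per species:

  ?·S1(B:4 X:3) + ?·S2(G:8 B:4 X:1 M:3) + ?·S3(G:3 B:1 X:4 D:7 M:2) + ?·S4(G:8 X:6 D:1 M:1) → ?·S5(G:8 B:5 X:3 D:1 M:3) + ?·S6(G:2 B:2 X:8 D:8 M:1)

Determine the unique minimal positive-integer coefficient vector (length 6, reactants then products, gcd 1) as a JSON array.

Coefficients: [5, 1, 6, 2, 4, 5]

G: 5·0+1·8+6·3+2·8 = 42 | 4·8+5·2 = 42
B: 5·4+1·4+6·1+2·0 = 30 | 4·5+5·2 = 30
X: 5·3+1·1+6·4+2·6 = 52 | 4·3+5·8 = 52
D: 5·0+1·0+6·7+2·1 = 44 | 4·1+5·8 = 44
M: 5·0+1·3+6·2+2·1 = 17 | 4·3+5·1 = 17
gcd(5,1,6,2,4,5) = 1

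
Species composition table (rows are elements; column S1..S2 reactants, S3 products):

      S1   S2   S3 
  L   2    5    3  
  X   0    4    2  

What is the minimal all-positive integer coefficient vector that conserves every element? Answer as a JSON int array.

L: 1·2+2·5 = 12 | 4·3 = 12
X: 1·0+2·4 = 8 | 4·2 = 8
gcd(1,2,4) = 1

Coefficients: [1, 2, 4]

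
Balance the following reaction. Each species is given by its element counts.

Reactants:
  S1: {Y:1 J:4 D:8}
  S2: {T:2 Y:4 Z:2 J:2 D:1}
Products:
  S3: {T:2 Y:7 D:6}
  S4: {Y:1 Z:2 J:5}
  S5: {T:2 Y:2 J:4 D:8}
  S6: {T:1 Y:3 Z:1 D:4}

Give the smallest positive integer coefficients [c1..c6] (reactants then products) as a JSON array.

Coefficients: [5, 6, 1, 4, 3, 4]

T: 5·0+6·2 = 12 | 1·2+4·0+3·2+4·1 = 12
Y: 5·1+6·4 = 29 | 1·7+4·1+3·2+4·3 = 29
Z: 5·0+6·2 = 12 | 1·0+4·2+3·0+4·1 = 12
J: 5·4+6·2 = 32 | 1·0+4·5+3·4+4·0 = 32
D: 5·8+6·1 = 46 | 1·6+4·0+3·8+4·4 = 46
gcd(5,6,1,4,3,4) = 1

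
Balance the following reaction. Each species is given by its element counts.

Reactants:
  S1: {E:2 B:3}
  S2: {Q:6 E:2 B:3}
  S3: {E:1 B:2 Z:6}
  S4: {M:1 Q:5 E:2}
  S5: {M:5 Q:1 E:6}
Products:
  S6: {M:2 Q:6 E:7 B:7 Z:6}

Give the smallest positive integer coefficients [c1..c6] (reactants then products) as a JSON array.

M: 3·0+2·0+3·0+1·1+1·5 = 6 | 3·2 = 6
Q: 3·0+2·6+3·0+1·5+1·1 = 18 | 3·6 = 18
E: 3·2+2·2+3·1+1·2+1·6 = 21 | 3·7 = 21
B: 3·3+2·3+3·2+1·0+1·0 = 21 | 3·7 = 21
Z: 3·0+2·0+3·6+1·0+1·0 = 18 | 3·6 = 18
gcd(3,2,3,1,1,3) = 1

Coefficients: [3, 2, 3, 1, 1, 3]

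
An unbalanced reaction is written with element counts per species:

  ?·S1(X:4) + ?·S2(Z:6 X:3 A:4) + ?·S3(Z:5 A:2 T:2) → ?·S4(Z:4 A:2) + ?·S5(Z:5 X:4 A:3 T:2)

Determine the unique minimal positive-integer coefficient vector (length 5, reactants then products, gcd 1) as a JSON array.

Coefficients: [1, 4, 4, 6, 4]

Z: 1·0+4·6+4·5 = 44 | 6·4+4·5 = 44
X: 1·4+4·3+4·0 = 16 | 6·0+4·4 = 16
A: 1·0+4·4+4·2 = 24 | 6·2+4·3 = 24
T: 1·0+4·0+4·2 = 8 | 6·0+4·2 = 8
gcd(1,4,4,6,4) = 1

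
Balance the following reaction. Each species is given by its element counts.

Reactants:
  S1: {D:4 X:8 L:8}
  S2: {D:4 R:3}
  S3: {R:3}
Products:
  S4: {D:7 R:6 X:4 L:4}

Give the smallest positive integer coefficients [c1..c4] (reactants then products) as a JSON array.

D: 2·4+5·4+3·0 = 28 | 4·7 = 28
R: 2·0+5·3+3·3 = 24 | 4·6 = 24
X: 2·8+5·0+3·0 = 16 | 4·4 = 16
L: 2·8+5·0+3·0 = 16 | 4·4 = 16
gcd(2,5,3,4) = 1

Coefficients: [2, 5, 3, 4]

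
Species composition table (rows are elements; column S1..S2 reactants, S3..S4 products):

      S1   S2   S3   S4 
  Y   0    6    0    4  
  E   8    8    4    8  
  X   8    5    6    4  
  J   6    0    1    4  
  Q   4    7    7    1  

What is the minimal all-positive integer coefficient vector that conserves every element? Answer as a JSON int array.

Y: 5·0+4·6 = 24 | 6·0+6·4 = 24
E: 5·8+4·8 = 72 | 6·4+6·8 = 72
X: 5·8+4·5 = 60 | 6·6+6·4 = 60
J: 5·6+4·0 = 30 | 6·1+6·4 = 30
Q: 5·4+4·7 = 48 | 6·7+6·1 = 48
gcd(5,4,6,6) = 1

Coefficients: [5, 4, 6, 6]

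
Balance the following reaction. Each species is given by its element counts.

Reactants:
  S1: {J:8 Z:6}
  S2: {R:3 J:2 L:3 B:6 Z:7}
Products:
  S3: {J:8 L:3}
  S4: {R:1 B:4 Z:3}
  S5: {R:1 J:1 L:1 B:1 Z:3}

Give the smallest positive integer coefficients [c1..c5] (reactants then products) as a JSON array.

R: 1·0+3·3 = 9 | 1·0+3·1+6·1 = 9
J: 1·8+3·2 = 14 | 1·8+3·0+6·1 = 14
L: 1·0+3·3 = 9 | 1·3+3·0+6·1 = 9
B: 1·0+3·6 = 18 | 1·0+3·4+6·1 = 18
Z: 1·6+3·7 = 27 | 1·0+3·3+6·3 = 27
gcd(1,3,1,3,6) = 1

Coefficients: [1, 3, 1, 3, 6]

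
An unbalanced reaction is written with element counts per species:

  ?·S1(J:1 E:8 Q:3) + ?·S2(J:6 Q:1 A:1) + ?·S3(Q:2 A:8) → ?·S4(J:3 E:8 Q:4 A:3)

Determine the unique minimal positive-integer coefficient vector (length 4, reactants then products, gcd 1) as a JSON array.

J: 3·1+1·6+1·0 = 9 | 3·3 = 9
E: 3·8+1·0+1·0 = 24 | 3·8 = 24
Q: 3·3+1·1+1·2 = 12 | 3·4 = 12
A: 3·0+1·1+1·8 = 9 | 3·3 = 9
gcd(3,1,1,3) = 1

Coefficients: [3, 1, 1, 3]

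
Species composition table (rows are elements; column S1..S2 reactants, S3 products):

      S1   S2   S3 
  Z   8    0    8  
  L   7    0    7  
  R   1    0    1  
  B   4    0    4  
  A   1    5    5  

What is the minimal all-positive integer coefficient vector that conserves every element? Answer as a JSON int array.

Coefficients: [5, 4, 5]

Z: 5·8+4·0 = 40 | 5·8 = 40
L: 5·7+4·0 = 35 | 5·7 = 35
R: 5·1+4·0 = 5 | 5·1 = 5
B: 5·4+4·0 = 20 | 5·4 = 20
A: 5·1+4·5 = 25 | 5·5 = 25
gcd(5,4,5) = 1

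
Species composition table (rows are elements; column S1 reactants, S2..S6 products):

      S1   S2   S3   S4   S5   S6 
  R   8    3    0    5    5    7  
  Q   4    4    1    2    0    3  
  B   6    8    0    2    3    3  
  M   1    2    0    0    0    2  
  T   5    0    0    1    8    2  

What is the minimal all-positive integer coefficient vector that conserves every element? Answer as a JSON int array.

R: 6·8 = 48 | 2·3+5·0+4·5+3·5+1·7 = 48
Q: 6·4 = 24 | 2·4+5·1+4·2+3·0+1·3 = 24
B: 6·6 = 36 | 2·8+5·0+4·2+3·3+1·3 = 36
M: 6·1 = 6 | 2·2+5·0+4·0+3·0+1·2 = 6
T: 6·5 = 30 | 2·0+5·0+4·1+3·8+1·2 = 30
gcd(6,2,5,4,3,1) = 1

Coefficients: [6, 2, 5, 4, 3, 1]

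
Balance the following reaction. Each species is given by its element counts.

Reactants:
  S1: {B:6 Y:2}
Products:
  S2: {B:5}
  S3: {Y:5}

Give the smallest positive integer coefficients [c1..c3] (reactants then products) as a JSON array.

B: 5·6 = 30 | 6·5+2·0 = 30
Y: 5·2 = 10 | 6·0+2·5 = 10
gcd(5,6,2) = 1

Coefficients: [5, 6, 2]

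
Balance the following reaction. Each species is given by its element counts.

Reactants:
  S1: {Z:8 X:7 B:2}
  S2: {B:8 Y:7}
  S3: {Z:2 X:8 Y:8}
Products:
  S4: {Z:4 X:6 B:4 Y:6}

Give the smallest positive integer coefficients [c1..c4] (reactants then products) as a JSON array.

Z: 2·8+2·0+2·2 = 20 | 5·4 = 20
X: 2·7+2·0+2·8 = 30 | 5·6 = 30
B: 2·2+2·8+2·0 = 20 | 5·4 = 20
Y: 2·0+2·7+2·8 = 30 | 5·6 = 30
gcd(2,2,2,5) = 1

Coefficients: [2, 2, 2, 5]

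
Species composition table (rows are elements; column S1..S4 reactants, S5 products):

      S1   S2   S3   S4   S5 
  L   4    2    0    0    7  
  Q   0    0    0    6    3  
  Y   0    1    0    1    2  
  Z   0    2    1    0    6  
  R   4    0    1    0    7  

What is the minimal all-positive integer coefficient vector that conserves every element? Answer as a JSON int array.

L: 2·4+3·2+6·0+1·0 = 14 | 2·7 = 14
Q: 2·0+3·0+6·0+1·6 = 6 | 2·3 = 6
Y: 2·0+3·1+6·0+1·1 = 4 | 2·2 = 4
Z: 2·0+3·2+6·1+1·0 = 12 | 2·6 = 12
R: 2·4+3·0+6·1+1·0 = 14 | 2·7 = 14
gcd(2,3,6,1,2) = 1

Coefficients: [2, 3, 6, 1, 2]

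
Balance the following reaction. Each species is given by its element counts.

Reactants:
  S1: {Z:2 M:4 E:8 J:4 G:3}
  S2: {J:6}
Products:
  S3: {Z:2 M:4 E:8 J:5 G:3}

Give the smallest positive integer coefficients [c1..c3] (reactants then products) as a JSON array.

Z: 6·2+1·0 = 12 | 6·2 = 12
M: 6·4+1·0 = 24 | 6·4 = 24
E: 6·8+1·0 = 48 | 6·8 = 48
J: 6·4+1·6 = 30 | 6·5 = 30
G: 6·3+1·0 = 18 | 6·3 = 18
gcd(6,1,6) = 1

Coefficients: [6, 1, 6]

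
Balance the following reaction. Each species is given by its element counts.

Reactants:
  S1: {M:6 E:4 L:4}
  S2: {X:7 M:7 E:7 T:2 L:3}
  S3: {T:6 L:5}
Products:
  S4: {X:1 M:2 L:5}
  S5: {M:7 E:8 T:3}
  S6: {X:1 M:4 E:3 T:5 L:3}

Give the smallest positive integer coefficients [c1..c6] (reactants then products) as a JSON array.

Coefficients: [5, 1, 2, 6, 3, 1]

X: 5·0+1·7+2·0 = 7 | 6·1+3·0+1·1 = 7
M: 5·6+1·7+2·0 = 37 | 6·2+3·7+1·4 = 37
E: 5·4+1·7+2·0 = 27 | 6·0+3·8+1·3 = 27
T: 5·0+1·2+2·6 = 14 | 6·0+3·3+1·5 = 14
L: 5·4+1·3+2·5 = 33 | 6·5+3·0+1·3 = 33
gcd(5,1,2,6,3,1) = 1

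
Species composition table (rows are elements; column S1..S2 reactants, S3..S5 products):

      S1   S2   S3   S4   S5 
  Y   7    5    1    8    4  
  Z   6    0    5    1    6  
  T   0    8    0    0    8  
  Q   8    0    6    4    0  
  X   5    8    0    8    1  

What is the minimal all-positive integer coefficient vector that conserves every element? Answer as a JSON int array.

Coefficients: [5, 1, 4, 4, 1]

Y: 5·7+1·5 = 40 | 4·1+4·8+1·4 = 40
Z: 5·6+1·0 = 30 | 4·5+4·1+1·6 = 30
T: 5·0+1·8 = 8 | 4·0+4·0+1·8 = 8
Q: 5·8+1·0 = 40 | 4·6+4·4+1·0 = 40
X: 5·5+1·8 = 33 | 4·0+4·8+1·1 = 33
gcd(5,1,4,4,1) = 1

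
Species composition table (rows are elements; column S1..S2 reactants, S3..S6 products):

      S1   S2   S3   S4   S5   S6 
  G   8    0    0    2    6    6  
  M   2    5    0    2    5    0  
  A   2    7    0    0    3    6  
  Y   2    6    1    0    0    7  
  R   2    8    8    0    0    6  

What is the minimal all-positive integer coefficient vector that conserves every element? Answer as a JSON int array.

Coefficients: [5, 2, 1, 5, 2, 3]

G: 5·8+2·0 = 40 | 1·0+5·2+2·6+3·6 = 40
M: 5·2+2·5 = 20 | 1·0+5·2+2·5+3·0 = 20
A: 5·2+2·7 = 24 | 1·0+5·0+2·3+3·6 = 24
Y: 5·2+2·6 = 22 | 1·1+5·0+2·0+3·7 = 22
R: 5·2+2·8 = 26 | 1·8+5·0+2·0+3·6 = 26
gcd(5,2,1,5,2,3) = 1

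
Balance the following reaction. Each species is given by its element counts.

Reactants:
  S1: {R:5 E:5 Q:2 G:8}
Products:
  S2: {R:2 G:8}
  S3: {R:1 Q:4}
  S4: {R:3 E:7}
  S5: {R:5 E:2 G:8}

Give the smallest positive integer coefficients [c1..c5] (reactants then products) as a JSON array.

Coefficients: [6, 5, 3, 4, 1]

R: 6·5 = 30 | 5·2+3·1+4·3+1·5 = 30
E: 6·5 = 30 | 5·0+3·0+4·7+1·2 = 30
Q: 6·2 = 12 | 5·0+3·4+4·0+1·0 = 12
G: 6·8 = 48 | 5·8+3·0+4·0+1·8 = 48
gcd(6,5,3,4,1) = 1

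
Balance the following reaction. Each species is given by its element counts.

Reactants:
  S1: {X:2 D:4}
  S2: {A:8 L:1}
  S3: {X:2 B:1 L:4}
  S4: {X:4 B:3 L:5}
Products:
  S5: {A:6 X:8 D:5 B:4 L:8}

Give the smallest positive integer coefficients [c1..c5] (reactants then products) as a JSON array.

A: 5·0+3·8+1·0+5·0 = 24 | 4·6 = 24
X: 5·2+3·0+1·2+5·4 = 32 | 4·8 = 32
D: 5·4+3·0+1·0+5·0 = 20 | 4·5 = 20
B: 5·0+3·0+1·1+5·3 = 16 | 4·4 = 16
L: 5·0+3·1+1·4+5·5 = 32 | 4·8 = 32
gcd(5,3,1,5,4) = 1

Coefficients: [5, 3, 1, 5, 4]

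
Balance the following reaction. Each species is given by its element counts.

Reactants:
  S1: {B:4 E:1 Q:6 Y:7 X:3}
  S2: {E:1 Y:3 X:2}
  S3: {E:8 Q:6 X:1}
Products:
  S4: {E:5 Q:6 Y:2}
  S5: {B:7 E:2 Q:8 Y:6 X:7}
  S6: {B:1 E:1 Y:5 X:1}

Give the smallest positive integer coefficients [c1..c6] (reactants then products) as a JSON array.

Coefficients: [6, 1, 4, 6, 3, 3]

B: 6·4+1·0+4·0 = 24 | 6·0+3·7+3·1 = 24
E: 6·1+1·1+4·8 = 39 | 6·5+3·2+3·1 = 39
Q: 6·6+1·0+4·6 = 60 | 6·6+3·8+3·0 = 60
Y: 6·7+1·3+4·0 = 45 | 6·2+3·6+3·5 = 45
X: 6·3+1·2+4·1 = 24 | 6·0+3·7+3·1 = 24
gcd(6,1,4,6,3,3) = 1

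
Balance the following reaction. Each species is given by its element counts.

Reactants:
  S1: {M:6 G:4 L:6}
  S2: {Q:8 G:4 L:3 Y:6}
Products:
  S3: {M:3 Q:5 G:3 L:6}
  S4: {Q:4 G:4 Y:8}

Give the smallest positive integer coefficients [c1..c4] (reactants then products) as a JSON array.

M: 2·6+4·0 = 12 | 4·3+3·0 = 12
Q: 2·0+4·8 = 32 | 4·5+3·4 = 32
G: 2·4+4·4 = 24 | 4·3+3·4 = 24
L: 2·6+4·3 = 24 | 4·6+3·0 = 24
Y: 2·0+4·6 = 24 | 4·0+3·8 = 24
gcd(2,4,4,3) = 1

Coefficients: [2, 4, 4, 3]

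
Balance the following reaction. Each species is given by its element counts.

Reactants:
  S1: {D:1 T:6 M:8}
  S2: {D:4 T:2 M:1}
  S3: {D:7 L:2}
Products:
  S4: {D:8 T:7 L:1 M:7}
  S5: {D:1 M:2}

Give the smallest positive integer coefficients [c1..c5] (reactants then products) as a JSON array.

Coefficients: [5, 6, 3, 6, 2]

D: 5·1+6·4+3·7 = 50 | 6·8+2·1 = 50
T: 5·6+6·2+3·0 = 42 | 6·7+2·0 = 42
L: 5·0+6·0+3·2 = 6 | 6·1+2·0 = 6
M: 5·8+6·1+3·0 = 46 | 6·7+2·2 = 46
gcd(5,6,3,6,2) = 1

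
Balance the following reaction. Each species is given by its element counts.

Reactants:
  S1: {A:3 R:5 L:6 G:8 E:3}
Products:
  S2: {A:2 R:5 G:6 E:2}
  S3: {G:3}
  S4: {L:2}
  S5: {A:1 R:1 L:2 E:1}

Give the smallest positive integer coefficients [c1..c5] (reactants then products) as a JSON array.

A: 3·3 = 9 | 2·2+4·0+4·0+5·1 = 9
R: 3·5 = 15 | 2·5+4·0+4·0+5·1 = 15
L: 3·6 = 18 | 2·0+4·0+4·2+5·2 = 18
G: 3·8 = 24 | 2·6+4·3+4·0+5·0 = 24
E: 3·3 = 9 | 2·2+4·0+4·0+5·1 = 9
gcd(3,2,4,4,5) = 1

Coefficients: [3, 2, 4, 4, 5]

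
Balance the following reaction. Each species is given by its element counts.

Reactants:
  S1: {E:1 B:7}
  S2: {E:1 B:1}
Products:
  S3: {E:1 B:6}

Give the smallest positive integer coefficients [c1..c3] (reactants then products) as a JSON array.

Coefficients: [5, 1, 6]

E: 5·1+1·1 = 6 | 6·1 = 6
B: 5·7+1·1 = 36 | 6·6 = 36
gcd(5,1,6) = 1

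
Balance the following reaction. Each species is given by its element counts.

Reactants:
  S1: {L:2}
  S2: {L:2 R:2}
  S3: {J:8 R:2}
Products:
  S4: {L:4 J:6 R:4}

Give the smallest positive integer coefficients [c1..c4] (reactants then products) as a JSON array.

Coefficients: [3, 5, 3, 4]

L: 3·2+5·2+3·0 = 16 | 4·4 = 16
J: 3·0+5·0+3·8 = 24 | 4·6 = 24
R: 3·0+5·2+3·2 = 16 | 4·4 = 16
gcd(3,5,3,4) = 1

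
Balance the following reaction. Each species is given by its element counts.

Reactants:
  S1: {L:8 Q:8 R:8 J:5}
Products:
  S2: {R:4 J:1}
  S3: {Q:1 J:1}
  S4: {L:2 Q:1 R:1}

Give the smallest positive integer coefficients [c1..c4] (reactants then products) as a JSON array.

Coefficients: [1, 1, 4, 4]

L: 1·8 = 8 | 1·0+4·0+4·2 = 8
Q: 1·8 = 8 | 1·0+4·1+4·1 = 8
R: 1·8 = 8 | 1·4+4·0+4·1 = 8
J: 1·5 = 5 | 1·1+4·1+4·0 = 5
gcd(1,1,4,4) = 1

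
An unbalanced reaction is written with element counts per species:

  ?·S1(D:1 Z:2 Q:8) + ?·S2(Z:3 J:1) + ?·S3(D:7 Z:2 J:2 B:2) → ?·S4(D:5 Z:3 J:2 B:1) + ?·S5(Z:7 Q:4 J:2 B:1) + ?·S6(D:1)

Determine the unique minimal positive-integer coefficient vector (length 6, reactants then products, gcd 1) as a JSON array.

Coefficients: [1, 6, 3, 4, 2, 2]

D: 1·1+6·0+3·7 = 22 | 4·5+2·0+2·1 = 22
Z: 1·2+6·3+3·2 = 26 | 4·3+2·7+2·0 = 26
Q: 1·8+6·0+3·0 = 8 | 4·0+2·4+2·0 = 8
J: 1·0+6·1+3·2 = 12 | 4·2+2·2+2·0 = 12
B: 1·0+6·0+3·2 = 6 | 4·1+2·1+2·0 = 6
gcd(1,6,3,4,2,2) = 1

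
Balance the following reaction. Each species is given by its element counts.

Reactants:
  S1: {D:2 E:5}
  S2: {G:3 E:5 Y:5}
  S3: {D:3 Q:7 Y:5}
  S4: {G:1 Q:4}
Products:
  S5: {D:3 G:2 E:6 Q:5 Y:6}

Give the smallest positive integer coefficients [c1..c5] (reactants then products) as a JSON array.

D: 3·2+3·0+3·3+1·0 = 15 | 5·3 = 15
G: 3·0+3·3+3·0+1·1 = 10 | 5·2 = 10
E: 3·5+3·5+3·0+1·0 = 30 | 5·6 = 30
Q: 3·0+3·0+3·7+1·4 = 25 | 5·5 = 25
Y: 3·0+3·5+3·5+1·0 = 30 | 5·6 = 30
gcd(3,3,3,1,5) = 1

Coefficients: [3, 3, 3, 1, 5]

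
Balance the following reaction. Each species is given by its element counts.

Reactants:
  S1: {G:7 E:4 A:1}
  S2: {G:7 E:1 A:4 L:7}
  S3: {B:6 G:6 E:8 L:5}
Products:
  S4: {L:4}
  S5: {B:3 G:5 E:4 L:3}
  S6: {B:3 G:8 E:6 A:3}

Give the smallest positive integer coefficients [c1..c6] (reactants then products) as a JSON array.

B: 1·0+2·0+3·6 = 18 | 5·0+3·3+3·3 = 18
G: 1·7+2·7+3·6 = 39 | 5·0+3·5+3·8 = 39
E: 1·4+2·1+3·8 = 30 | 5·0+3·4+3·6 = 30
A: 1·1+2·4+3·0 = 9 | 5·0+3·0+3·3 = 9
L: 1·0+2·7+3·5 = 29 | 5·4+3·3+3·0 = 29
gcd(1,2,3,5,3,3) = 1

Coefficients: [1, 2, 3, 5, 3, 3]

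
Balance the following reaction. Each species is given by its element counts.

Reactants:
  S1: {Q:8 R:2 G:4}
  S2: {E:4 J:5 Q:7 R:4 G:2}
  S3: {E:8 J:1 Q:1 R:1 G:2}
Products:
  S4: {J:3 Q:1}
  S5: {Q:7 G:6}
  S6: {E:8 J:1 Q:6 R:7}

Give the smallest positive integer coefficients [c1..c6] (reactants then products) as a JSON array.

E: 2·0+4·4+1·8 = 24 | 6·0+3·0+3·8 = 24
J: 2·0+4·5+1·1 = 21 | 6·3+3·0+3·1 = 21
Q: 2·8+4·7+1·1 = 45 | 6·1+3·7+3·6 = 45
R: 2·2+4·4+1·1 = 21 | 6·0+3·0+3·7 = 21
G: 2·4+4·2+1·2 = 18 | 6·0+3·6+3·0 = 18
gcd(2,4,1,6,3,3) = 1

Coefficients: [2, 4, 1, 6, 3, 3]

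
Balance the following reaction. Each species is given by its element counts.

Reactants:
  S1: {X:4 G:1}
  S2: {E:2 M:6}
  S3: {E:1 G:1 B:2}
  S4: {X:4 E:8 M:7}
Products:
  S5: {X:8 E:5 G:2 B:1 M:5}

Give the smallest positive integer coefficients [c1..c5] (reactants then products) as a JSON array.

X: 6·4+1·0+2·0+2·4 = 32 | 4·8 = 32
E: 6·0+1·2+2·1+2·8 = 20 | 4·5 = 20
G: 6·1+1·0+2·1+2·0 = 8 | 4·2 = 8
B: 6·0+1·0+2·2+2·0 = 4 | 4·1 = 4
M: 6·0+1·6+2·0+2·7 = 20 | 4·5 = 20
gcd(6,1,2,2,4) = 1

Coefficients: [6, 1, 2, 2, 4]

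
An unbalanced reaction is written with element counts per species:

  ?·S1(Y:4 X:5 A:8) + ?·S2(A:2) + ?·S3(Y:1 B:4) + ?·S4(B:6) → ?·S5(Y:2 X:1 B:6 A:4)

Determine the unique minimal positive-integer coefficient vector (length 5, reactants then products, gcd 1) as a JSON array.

Y: 1·4+6·0+6·1+1·0 = 10 | 5·2 = 10
X: 1·5+6·0+6·0+1·0 = 5 | 5·1 = 5
B: 1·0+6·0+6·4+1·6 = 30 | 5·6 = 30
A: 1·8+6·2+6·0+1·0 = 20 | 5·4 = 20
gcd(1,6,6,1,5) = 1

Coefficients: [1, 6, 6, 1, 5]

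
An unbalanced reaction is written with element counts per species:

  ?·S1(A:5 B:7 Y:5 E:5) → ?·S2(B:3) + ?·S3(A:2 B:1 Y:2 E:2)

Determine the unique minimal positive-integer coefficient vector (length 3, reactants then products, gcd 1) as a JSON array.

A: 2·5 = 10 | 3·0+5·2 = 10
B: 2·7 = 14 | 3·3+5·1 = 14
Y: 2·5 = 10 | 3·0+5·2 = 10
E: 2·5 = 10 | 3·0+5·2 = 10
gcd(2,3,5) = 1

Coefficients: [2, 3, 5]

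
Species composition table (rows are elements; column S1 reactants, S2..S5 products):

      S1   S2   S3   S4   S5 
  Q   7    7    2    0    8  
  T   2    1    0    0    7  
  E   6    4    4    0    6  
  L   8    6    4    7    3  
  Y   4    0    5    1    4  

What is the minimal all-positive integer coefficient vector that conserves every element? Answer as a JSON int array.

Q: 5·7 = 35 | 3·7+3·2+1·0+1·8 = 35
T: 5·2 = 10 | 3·1+3·0+1·0+1·7 = 10
E: 5·6 = 30 | 3·4+3·4+1·0+1·6 = 30
L: 5·8 = 40 | 3·6+3·4+1·7+1·3 = 40
Y: 5·4 = 20 | 3·0+3·5+1·1+1·4 = 20
gcd(5,3,3,1,1) = 1

Coefficients: [5, 3, 3, 1, 1]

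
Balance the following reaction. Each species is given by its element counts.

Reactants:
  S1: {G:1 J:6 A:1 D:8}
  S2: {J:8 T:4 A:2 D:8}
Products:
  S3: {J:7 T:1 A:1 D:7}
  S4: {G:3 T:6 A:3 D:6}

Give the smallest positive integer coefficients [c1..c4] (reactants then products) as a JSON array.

G: 3·1+3·0 = 3 | 6·0+1·3 = 3
J: 3·6+3·8 = 42 | 6·7+1·0 = 42
T: 3·0+3·4 = 12 | 6·1+1·6 = 12
A: 3·1+3·2 = 9 | 6·1+1·3 = 9
D: 3·8+3·8 = 48 | 6·7+1·6 = 48
gcd(3,3,6,1) = 1

Coefficients: [3, 3, 6, 1]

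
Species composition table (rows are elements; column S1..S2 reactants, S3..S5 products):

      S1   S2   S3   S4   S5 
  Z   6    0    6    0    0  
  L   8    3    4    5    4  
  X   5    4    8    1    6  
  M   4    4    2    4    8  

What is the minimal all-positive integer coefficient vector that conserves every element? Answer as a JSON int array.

Coefficients: [4, 6, 4, 6, 1]

Z: 4·6+6·0 = 24 | 4·6+6·0+1·0 = 24
L: 4·8+6·3 = 50 | 4·4+6·5+1·4 = 50
X: 4·5+6·4 = 44 | 4·8+6·1+1·6 = 44
M: 4·4+6·4 = 40 | 4·2+6·4+1·8 = 40
gcd(4,6,4,6,1) = 1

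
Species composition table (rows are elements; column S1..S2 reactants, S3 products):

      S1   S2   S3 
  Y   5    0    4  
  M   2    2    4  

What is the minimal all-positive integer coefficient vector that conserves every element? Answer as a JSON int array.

Y: 4·5+6·0 = 20 | 5·4 = 20
M: 4·2+6·2 = 20 | 5·4 = 20
gcd(4,6,5) = 1

Coefficients: [4, 6, 5]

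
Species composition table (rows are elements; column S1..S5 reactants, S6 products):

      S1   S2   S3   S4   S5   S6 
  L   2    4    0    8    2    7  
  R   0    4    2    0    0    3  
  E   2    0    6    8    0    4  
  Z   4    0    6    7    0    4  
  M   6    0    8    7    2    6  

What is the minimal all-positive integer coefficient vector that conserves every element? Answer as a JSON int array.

L: 1·2+4·4+1·0+2·8+4·2 = 42 | 6·7 = 42
R: 1·0+4·4+1·2+2·0+4·0 = 18 | 6·3 = 18
E: 1·2+4·0+1·6+2·8+4·0 = 24 | 6·4 = 24
Z: 1·4+4·0+1·6+2·7+4·0 = 24 | 6·4 = 24
M: 1·6+4·0+1·8+2·7+4·2 = 36 | 6·6 = 36
gcd(1,4,1,2,4,6) = 1

Coefficients: [1, 4, 1, 2, 4, 6]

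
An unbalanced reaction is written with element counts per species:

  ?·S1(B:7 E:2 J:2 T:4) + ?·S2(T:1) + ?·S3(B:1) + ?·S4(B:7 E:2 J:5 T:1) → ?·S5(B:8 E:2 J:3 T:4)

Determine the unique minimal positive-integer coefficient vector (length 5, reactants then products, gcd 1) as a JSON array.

B: 2·7+3·0+3·1+1·7 = 24 | 3·8 = 24
E: 2·2+3·0+3·0+1·2 = 6 | 3·2 = 6
J: 2·2+3·0+3·0+1·5 = 9 | 3·3 = 9
T: 2·4+3·1+3·0+1·1 = 12 | 3·4 = 12
gcd(2,3,3,1,3) = 1

Coefficients: [2, 3, 3, 1, 3]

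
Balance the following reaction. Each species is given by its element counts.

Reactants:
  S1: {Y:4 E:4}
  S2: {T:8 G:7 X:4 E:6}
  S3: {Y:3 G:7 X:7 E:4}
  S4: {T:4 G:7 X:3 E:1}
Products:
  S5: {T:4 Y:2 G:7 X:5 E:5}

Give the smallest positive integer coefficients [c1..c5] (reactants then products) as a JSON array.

T: 1·0+2·8+2·0+1·4 = 20 | 5·4 = 20
Y: 1·4+2·0+2·3+1·0 = 10 | 5·2 = 10
G: 1·0+2·7+2·7+1·7 = 35 | 5·7 = 35
X: 1·0+2·4+2·7+1·3 = 25 | 5·5 = 25
E: 1·4+2·6+2·4+1·1 = 25 | 5·5 = 25
gcd(1,2,2,1,5) = 1

Coefficients: [1, 2, 2, 1, 5]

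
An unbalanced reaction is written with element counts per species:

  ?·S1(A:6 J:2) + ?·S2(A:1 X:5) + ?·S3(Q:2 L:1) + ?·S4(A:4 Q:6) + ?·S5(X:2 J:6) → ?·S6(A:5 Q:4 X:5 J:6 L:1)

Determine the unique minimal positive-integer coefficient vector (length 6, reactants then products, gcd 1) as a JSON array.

Coefficients: [3, 4, 6, 2, 5, 6]

A: 3·6+4·1+6·0+2·4+5·0 = 30 | 6·5 = 30
Q: 3·0+4·0+6·2+2·6+5·0 = 24 | 6·4 = 24
X: 3·0+4·5+6·0+2·0+5·2 = 30 | 6·5 = 30
J: 3·2+4·0+6·0+2·0+5·6 = 36 | 6·6 = 36
L: 3·0+4·0+6·1+2·0+5·0 = 6 | 6·1 = 6
gcd(3,4,6,2,5,6) = 1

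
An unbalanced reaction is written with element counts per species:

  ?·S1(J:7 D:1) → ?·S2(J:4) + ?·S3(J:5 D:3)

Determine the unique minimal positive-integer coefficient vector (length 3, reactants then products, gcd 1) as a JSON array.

Coefficients: [3, 4, 1]

J: 3·7 = 21 | 4·4+1·5 = 21
D: 3·1 = 3 | 4·0+1·3 = 3
gcd(3,4,1) = 1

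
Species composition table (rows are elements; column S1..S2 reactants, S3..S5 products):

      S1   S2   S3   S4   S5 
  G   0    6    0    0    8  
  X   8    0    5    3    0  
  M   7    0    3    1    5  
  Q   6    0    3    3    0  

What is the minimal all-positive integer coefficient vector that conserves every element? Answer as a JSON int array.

G: 5·0+4·6 = 24 | 5·0+5·0+3·8 = 24
X: 5·8+4·0 = 40 | 5·5+5·3+3·0 = 40
M: 5·7+4·0 = 35 | 5·3+5·1+3·5 = 35
Q: 5·6+4·0 = 30 | 5·3+5·3+3·0 = 30
gcd(5,4,5,5,3) = 1

Coefficients: [5, 4, 5, 5, 3]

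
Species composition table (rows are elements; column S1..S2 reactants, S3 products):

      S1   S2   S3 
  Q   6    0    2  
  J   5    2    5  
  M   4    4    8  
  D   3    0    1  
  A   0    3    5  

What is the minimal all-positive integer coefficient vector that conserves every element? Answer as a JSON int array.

Q: 1·6+5·0 = 6 | 3·2 = 6
J: 1·5+5·2 = 15 | 3·5 = 15
M: 1·4+5·4 = 24 | 3·8 = 24
D: 1·3+5·0 = 3 | 3·1 = 3
A: 1·0+5·3 = 15 | 3·5 = 15
gcd(1,5,3) = 1

Coefficients: [1, 5, 3]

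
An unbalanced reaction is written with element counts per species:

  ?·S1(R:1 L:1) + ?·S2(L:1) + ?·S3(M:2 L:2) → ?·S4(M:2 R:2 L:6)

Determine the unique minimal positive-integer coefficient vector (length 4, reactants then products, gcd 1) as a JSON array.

Coefficients: [2, 2, 1, 1]

M: 2·0+2·0+1·2 = 2 | 1·2 = 2
R: 2·1+2·0+1·0 = 2 | 1·2 = 2
L: 2·1+2·1+1·2 = 6 | 1·6 = 6
gcd(2,2,1,1) = 1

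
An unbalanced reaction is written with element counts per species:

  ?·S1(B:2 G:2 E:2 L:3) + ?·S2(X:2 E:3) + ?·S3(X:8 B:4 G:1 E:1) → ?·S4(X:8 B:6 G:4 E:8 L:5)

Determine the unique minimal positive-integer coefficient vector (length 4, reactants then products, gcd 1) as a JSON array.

Coefficients: [5, 4, 2, 3]

X: 5·0+4·2+2·8 = 24 | 3·8 = 24
B: 5·2+4·0+2·4 = 18 | 3·6 = 18
G: 5·2+4·0+2·1 = 12 | 3·4 = 12
E: 5·2+4·3+2·1 = 24 | 3·8 = 24
L: 5·3+4·0+2·0 = 15 | 3·5 = 15
gcd(5,4,2,3) = 1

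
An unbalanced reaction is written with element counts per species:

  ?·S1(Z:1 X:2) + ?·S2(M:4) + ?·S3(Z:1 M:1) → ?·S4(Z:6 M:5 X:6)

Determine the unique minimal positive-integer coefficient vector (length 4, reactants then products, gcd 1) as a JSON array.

Z: 6·1+1·0+6·1 = 12 | 2·6 = 12
M: 6·0+1·4+6·1 = 10 | 2·5 = 10
X: 6·2+1·0+6·0 = 12 | 2·6 = 12
gcd(6,1,6,2) = 1

Coefficients: [6, 1, 6, 2]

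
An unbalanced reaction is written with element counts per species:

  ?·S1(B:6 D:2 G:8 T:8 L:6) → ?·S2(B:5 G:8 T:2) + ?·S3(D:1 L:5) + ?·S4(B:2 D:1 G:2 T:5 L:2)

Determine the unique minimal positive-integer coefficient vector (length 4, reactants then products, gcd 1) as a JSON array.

Coefficients: [3, 2, 2, 4]

B: 3·6 = 18 | 2·5+2·0+4·2 = 18
D: 3·2 = 6 | 2·0+2·1+4·1 = 6
G: 3·8 = 24 | 2·8+2·0+4·2 = 24
T: 3·8 = 24 | 2·2+2·0+4·5 = 24
L: 3·6 = 18 | 2·0+2·5+4·2 = 18
gcd(3,2,2,4) = 1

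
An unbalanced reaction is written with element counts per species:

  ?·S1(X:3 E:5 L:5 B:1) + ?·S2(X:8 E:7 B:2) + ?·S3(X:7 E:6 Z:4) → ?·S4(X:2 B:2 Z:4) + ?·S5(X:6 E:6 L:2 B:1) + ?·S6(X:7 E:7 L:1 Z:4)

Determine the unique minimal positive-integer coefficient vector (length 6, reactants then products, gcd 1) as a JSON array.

Coefficients: [3, 2, 6, 1, 5, 5]

X: 3·3+2·8+6·7 = 67 | 1·2+5·6+5·7 = 67
E: 3·5+2·7+6·6 = 65 | 1·0+5·6+5·7 = 65
L: 3·5+2·0+6·0 = 15 | 1·0+5·2+5·1 = 15
B: 3·1+2·2+6·0 = 7 | 1·2+5·1+5·0 = 7
Z: 3·0+2·0+6·4 = 24 | 1·4+5·0+5·4 = 24
gcd(3,2,6,1,5,5) = 1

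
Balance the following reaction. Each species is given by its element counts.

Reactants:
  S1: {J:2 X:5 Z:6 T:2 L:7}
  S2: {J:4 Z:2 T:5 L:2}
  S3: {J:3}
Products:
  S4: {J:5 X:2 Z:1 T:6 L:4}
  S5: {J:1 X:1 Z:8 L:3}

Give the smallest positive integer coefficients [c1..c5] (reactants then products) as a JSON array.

Coefficients: [3, 6, 1, 6, 3]

J: 3·2+6·4+1·3 = 33 | 6·5+3·1 = 33
X: 3·5+6·0+1·0 = 15 | 6·2+3·1 = 15
Z: 3·6+6·2+1·0 = 30 | 6·1+3·8 = 30
T: 3·2+6·5+1·0 = 36 | 6·6+3·0 = 36
L: 3·7+6·2+1·0 = 33 | 6·4+3·3 = 33
gcd(3,6,1,6,3) = 1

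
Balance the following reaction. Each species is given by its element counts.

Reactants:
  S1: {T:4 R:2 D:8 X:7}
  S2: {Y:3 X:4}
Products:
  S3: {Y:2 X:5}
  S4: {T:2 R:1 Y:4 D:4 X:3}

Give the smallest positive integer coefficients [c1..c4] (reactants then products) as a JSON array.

Coefficients: [1, 6, 5, 2]

T: 1·4+6·0 = 4 | 5·0+2·2 = 4
R: 1·2+6·0 = 2 | 5·0+2·1 = 2
Y: 1·0+6·3 = 18 | 5·2+2·4 = 18
D: 1·8+6·0 = 8 | 5·0+2·4 = 8
X: 1·7+6·4 = 31 | 5·5+2·3 = 31
gcd(1,6,5,2) = 1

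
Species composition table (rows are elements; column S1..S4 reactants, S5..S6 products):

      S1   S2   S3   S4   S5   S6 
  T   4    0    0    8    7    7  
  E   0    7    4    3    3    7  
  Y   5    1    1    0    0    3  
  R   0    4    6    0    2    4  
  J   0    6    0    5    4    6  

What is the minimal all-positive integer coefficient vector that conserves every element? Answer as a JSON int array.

T: 2·4+2·0+3·0+6·8 = 56 | 3·7+5·7 = 56
E: 2·0+2·7+3·4+6·3 = 44 | 3·3+5·7 = 44
Y: 2·5+2·1+3·1+6·0 = 15 | 3·0+5·3 = 15
R: 2·0+2·4+3·6+6·0 = 26 | 3·2+5·4 = 26
J: 2·0+2·6+3·0+6·5 = 42 | 3·4+5·6 = 42
gcd(2,2,3,6,3,5) = 1

Coefficients: [2, 2, 3, 6, 3, 5]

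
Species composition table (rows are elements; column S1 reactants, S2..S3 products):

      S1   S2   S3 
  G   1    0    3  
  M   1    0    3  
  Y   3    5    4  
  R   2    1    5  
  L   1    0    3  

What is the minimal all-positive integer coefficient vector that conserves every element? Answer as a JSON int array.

G: 3·1 = 3 | 1·0+1·3 = 3
M: 3·1 = 3 | 1·0+1·3 = 3
Y: 3·3 = 9 | 1·5+1·4 = 9
R: 3·2 = 6 | 1·1+1·5 = 6
L: 3·1 = 3 | 1·0+1·3 = 3
gcd(3,1,1) = 1

Coefficients: [3, 1, 1]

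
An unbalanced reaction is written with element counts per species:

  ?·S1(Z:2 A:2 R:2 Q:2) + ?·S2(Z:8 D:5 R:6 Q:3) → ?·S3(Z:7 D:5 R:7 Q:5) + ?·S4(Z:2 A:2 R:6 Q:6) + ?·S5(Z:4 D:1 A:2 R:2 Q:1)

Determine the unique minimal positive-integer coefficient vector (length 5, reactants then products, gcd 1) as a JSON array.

Z: 6·2+3·8 = 36 | 2·7+1·2+5·4 = 36
D: 6·0+3·5 = 15 | 2·5+1·0+5·1 = 15
A: 6·2+3·0 = 12 | 2·0+1·2+5·2 = 12
R: 6·2+3·6 = 30 | 2·7+1·6+5·2 = 30
Q: 6·2+3·3 = 21 | 2·5+1·6+5·1 = 21
gcd(6,3,2,1,5) = 1

Coefficients: [6, 3, 2, 1, 5]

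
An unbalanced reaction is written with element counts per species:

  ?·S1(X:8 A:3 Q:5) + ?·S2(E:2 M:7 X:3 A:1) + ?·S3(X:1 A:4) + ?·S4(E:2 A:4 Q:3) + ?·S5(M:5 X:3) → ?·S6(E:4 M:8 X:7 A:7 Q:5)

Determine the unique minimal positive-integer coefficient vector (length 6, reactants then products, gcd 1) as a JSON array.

Coefficients: [2, 5, 1, 5, 1, 5]

E: 2·0+5·2+1·0+5·2+1·0 = 20 | 5·4 = 20
M: 2·0+5·7+1·0+5·0+1·5 = 40 | 5·8 = 40
X: 2·8+5·3+1·1+5·0+1·3 = 35 | 5·7 = 35
A: 2·3+5·1+1·4+5·4+1·0 = 35 | 5·7 = 35
Q: 2·5+5·0+1·0+5·3+1·0 = 25 | 5·5 = 25
gcd(2,5,1,5,1,5) = 1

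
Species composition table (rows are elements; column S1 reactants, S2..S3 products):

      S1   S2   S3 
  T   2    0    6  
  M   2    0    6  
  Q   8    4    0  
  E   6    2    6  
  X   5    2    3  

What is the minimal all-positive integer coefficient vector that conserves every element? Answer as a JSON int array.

Coefficients: [3, 6, 1]

T: 3·2 = 6 | 6·0+1·6 = 6
M: 3·2 = 6 | 6·0+1·6 = 6
Q: 3·8 = 24 | 6·4+1·0 = 24
E: 3·6 = 18 | 6·2+1·6 = 18
X: 3·5 = 15 | 6·2+1·3 = 15
gcd(3,6,1) = 1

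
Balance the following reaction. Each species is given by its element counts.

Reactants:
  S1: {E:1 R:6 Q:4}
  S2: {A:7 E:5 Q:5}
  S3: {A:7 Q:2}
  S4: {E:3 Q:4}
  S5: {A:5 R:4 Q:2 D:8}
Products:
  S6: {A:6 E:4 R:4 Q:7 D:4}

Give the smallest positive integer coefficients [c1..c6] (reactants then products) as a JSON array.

Coefficients: [2, 2, 1, 4, 3, 6]

A: 2·0+2·7+1·7+4·0+3·5 = 36 | 6·6 = 36
E: 2·1+2·5+1·0+4·3+3·0 = 24 | 6·4 = 24
R: 2·6+2·0+1·0+4·0+3·4 = 24 | 6·4 = 24
Q: 2·4+2·5+1·2+4·4+3·2 = 42 | 6·7 = 42
D: 2·0+2·0+1·0+4·0+3·8 = 24 | 6·4 = 24
gcd(2,2,1,4,3,6) = 1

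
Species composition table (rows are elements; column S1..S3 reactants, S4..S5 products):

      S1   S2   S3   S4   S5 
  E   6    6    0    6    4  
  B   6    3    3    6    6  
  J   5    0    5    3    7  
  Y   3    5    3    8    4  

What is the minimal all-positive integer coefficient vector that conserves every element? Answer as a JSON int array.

E: 4·6+1·6+5·0 = 30 | 1·6+6·4 = 30
B: 4·6+1·3+5·3 = 42 | 1·6+6·6 = 42
J: 4·5+1·0+5·5 = 45 | 1·3+6·7 = 45
Y: 4·3+1·5+5·3 = 32 | 1·8+6·4 = 32
gcd(4,1,5,1,6) = 1

Coefficients: [4, 1, 5, 1, 6]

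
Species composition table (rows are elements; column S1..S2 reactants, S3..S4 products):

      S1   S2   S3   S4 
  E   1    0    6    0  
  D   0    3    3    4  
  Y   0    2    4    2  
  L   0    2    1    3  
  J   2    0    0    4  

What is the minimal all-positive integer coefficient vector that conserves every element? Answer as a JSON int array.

Coefficients: [6, 5, 1, 3]

E: 6·1+5·0 = 6 | 1·6+3·0 = 6
D: 6·0+5·3 = 15 | 1·3+3·4 = 15
Y: 6·0+5·2 = 10 | 1·4+3·2 = 10
L: 6·0+5·2 = 10 | 1·1+3·3 = 10
J: 6·2+5·0 = 12 | 1·0+3·4 = 12
gcd(6,5,1,3) = 1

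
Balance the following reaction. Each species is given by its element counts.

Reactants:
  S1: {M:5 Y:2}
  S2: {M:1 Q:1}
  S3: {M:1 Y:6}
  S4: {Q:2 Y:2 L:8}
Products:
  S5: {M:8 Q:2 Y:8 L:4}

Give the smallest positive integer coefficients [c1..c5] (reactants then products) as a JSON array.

Coefficients: [5, 4, 3, 2, 4]

M: 5·5+4·1+3·1+2·0 = 32 | 4·8 = 32
Q: 5·0+4·1+3·0+2·2 = 8 | 4·2 = 8
Y: 5·2+4·0+3·6+2·2 = 32 | 4·8 = 32
L: 5·0+4·0+3·0+2·8 = 16 | 4·4 = 16
gcd(5,4,3,2,4) = 1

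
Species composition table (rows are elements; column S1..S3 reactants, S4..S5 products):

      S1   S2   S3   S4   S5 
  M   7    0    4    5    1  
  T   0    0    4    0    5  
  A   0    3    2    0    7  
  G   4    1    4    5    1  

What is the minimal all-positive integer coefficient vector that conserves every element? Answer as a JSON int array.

M: 2·7+6·0+5·4 = 34 | 6·5+4·1 = 34
T: 2·0+6·0+5·4 = 20 | 6·0+4·5 = 20
A: 2·0+6·3+5·2 = 28 | 6·0+4·7 = 28
G: 2·4+6·1+5·4 = 34 | 6·5+4·1 = 34
gcd(2,6,5,6,4) = 1

Coefficients: [2, 6, 5, 6, 4]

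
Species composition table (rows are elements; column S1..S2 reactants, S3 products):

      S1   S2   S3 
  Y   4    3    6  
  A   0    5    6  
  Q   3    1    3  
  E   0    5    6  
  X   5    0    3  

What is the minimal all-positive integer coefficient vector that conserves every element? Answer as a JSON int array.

Y: 3·4+6·3 = 30 | 5·6 = 30
A: 3·0+6·5 = 30 | 5·6 = 30
Q: 3·3+6·1 = 15 | 5·3 = 15
E: 3·0+6·5 = 30 | 5·6 = 30
X: 3·5+6·0 = 15 | 5·3 = 15
gcd(3,6,5) = 1

Coefficients: [3, 6, 5]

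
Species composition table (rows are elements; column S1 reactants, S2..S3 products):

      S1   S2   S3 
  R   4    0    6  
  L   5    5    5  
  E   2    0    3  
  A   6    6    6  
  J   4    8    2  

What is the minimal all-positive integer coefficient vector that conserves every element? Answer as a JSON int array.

Coefficients: [3, 1, 2]

R: 3·4 = 12 | 1·0+2·6 = 12
L: 3·5 = 15 | 1·5+2·5 = 15
E: 3·2 = 6 | 1·0+2·3 = 6
A: 3·6 = 18 | 1·6+2·6 = 18
J: 3·4 = 12 | 1·8+2·2 = 12
gcd(3,1,2) = 1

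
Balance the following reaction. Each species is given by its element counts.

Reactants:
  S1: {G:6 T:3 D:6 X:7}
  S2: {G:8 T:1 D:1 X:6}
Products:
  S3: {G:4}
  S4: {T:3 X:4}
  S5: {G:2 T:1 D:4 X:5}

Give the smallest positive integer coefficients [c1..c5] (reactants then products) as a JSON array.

Coefficients: [3, 2, 6, 2, 5]

G: 3·6+2·8 = 34 | 6·4+2·0+5·2 = 34
T: 3·3+2·1 = 11 | 6·0+2·3+5·1 = 11
D: 3·6+2·1 = 20 | 6·0+2·0+5·4 = 20
X: 3·7+2·6 = 33 | 6·0+2·4+5·5 = 33
gcd(3,2,6,2,5) = 1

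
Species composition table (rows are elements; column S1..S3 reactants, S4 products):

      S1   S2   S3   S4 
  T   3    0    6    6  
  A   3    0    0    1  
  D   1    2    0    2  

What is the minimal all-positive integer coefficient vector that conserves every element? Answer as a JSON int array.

T: 2·3+5·0+5·6 = 36 | 6·6 = 36
A: 2·3+5·0+5·0 = 6 | 6·1 = 6
D: 2·1+5·2+5·0 = 12 | 6·2 = 12
gcd(2,5,5,6) = 1

Coefficients: [2, 5, 5, 6]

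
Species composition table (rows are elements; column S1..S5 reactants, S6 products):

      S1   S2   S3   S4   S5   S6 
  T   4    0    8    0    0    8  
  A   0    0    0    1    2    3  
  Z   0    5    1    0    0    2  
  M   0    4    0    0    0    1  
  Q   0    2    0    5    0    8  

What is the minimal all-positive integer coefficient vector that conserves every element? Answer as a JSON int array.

T: 2·4+1·0+3·8+6·0+3·0 = 32 | 4·8 = 32
A: 2·0+1·0+3·0+6·1+3·2 = 12 | 4·3 = 12
Z: 2·0+1·5+3·1+6·0+3·0 = 8 | 4·2 = 8
M: 2·0+1·4+3·0+6·0+3·0 = 4 | 4·1 = 4
Q: 2·0+1·2+3·0+6·5+3·0 = 32 | 4·8 = 32
gcd(2,1,3,6,3,4) = 1

Coefficients: [2, 1, 3, 6, 3, 4]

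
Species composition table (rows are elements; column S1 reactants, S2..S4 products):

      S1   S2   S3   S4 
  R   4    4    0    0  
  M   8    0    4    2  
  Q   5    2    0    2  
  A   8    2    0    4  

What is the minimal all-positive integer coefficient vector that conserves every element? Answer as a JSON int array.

R: 4·4 = 16 | 4·4+5·0+6·0 = 16
M: 4·8 = 32 | 4·0+5·4+6·2 = 32
Q: 4·5 = 20 | 4·2+5·0+6·2 = 20
A: 4·8 = 32 | 4·2+5·0+6·4 = 32
gcd(4,4,5,6) = 1

Coefficients: [4, 4, 5, 6]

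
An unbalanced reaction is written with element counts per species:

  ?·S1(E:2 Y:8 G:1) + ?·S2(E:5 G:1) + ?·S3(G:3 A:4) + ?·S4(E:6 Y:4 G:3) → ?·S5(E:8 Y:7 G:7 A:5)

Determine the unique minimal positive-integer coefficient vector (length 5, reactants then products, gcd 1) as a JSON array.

Coefficients: [2, 2, 5, 3, 4]

E: 2·2+2·5+5·0+3·6 = 32 | 4·8 = 32
Y: 2·8+2·0+5·0+3·4 = 28 | 4·7 = 28
G: 2·1+2·1+5·3+3·3 = 28 | 4·7 = 28
A: 2·0+2·0+5·4+3·0 = 20 | 4·5 = 20
gcd(2,2,5,3,4) = 1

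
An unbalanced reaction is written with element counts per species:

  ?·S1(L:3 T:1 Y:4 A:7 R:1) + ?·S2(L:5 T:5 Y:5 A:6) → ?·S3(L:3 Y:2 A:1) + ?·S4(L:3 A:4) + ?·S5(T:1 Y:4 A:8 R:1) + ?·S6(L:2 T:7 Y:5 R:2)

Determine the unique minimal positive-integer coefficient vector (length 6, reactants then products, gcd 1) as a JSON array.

Coefficients: [6, 1, 4, 3, 4, 1]

L: 6·3+1·5 = 23 | 4·3+3·3+4·0+1·2 = 23
T: 6·1+1·5 = 11 | 4·0+3·0+4·1+1·7 = 11
Y: 6·4+1·5 = 29 | 4·2+3·0+4·4+1·5 = 29
A: 6·7+1·6 = 48 | 4·1+3·4+4·8+1·0 = 48
R: 6·1+1·0 = 6 | 4·0+3·0+4·1+1·2 = 6
gcd(6,1,4,3,4,1) = 1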